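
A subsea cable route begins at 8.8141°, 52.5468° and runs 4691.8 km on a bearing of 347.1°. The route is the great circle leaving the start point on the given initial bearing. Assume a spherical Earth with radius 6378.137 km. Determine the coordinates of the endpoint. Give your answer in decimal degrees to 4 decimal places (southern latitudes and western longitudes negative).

Angular distance δ = d/R = 4691.8 / 6378.137 = 0.735607 rad.
With φ₁ = 8.8141° = 0.153835 rad and θ = 347.1° = 6.058038 rad:
Destination latitude: φ₂ = arcsin( sin φ₁ cos δ + cos φ₁ sin δ cos θ ) = arcsin(0.759984) = 49.4628°.
Δλ = atan2( sin θ sin δ cos φ₁ , cos δ − sin φ₁ sin φ₂ ) = atan2(-0.148040, 0.624972) = -0.232588 rad = -13.3263°.
Hence λ₂ = 52.5468° + -13.3263° = 39.2205°.

latitude 49.4628°, longitude 39.2205°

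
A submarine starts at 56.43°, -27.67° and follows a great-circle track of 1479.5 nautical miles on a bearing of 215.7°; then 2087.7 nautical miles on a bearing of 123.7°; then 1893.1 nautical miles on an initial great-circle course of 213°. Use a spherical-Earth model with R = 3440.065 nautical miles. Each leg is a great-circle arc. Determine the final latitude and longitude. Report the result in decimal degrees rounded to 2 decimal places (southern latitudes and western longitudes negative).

Apply the spherical direct solution leg by leg, carrying full precision between legs.
Leg 1: from (56.43°, -27.67°), δ = 1479.5/3440.065 = 0.430079 rad, θ = 215.7° → φ = 34.76°, λ = -44.90°.
Leg 2: from (34.76°, -44.90°), δ = 2087.7/3440.065 = 0.606878 rad, θ = 123.7° → φ = 12.02°, λ = -15.88°.
Leg 3: from (12.02°, -15.88°), δ = 1893.1/3440.065 = 0.550309 rad, θ = 213° → φ = -14.56°, λ = -32.99°.

latitude -14.56°, longitude -32.99°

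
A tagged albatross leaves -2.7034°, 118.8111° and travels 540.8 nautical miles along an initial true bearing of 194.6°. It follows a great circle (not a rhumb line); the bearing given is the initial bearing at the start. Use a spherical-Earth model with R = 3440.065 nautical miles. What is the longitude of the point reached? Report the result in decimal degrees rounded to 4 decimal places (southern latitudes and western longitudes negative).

Central angle δ = d/R = 0.157206 rad.
With φ₁ = -2.7034° = -0.047183 rad and θ = 194.6° = 3.396411 rad:
Applying the spherical law of cosines for sides, sin φ₂ = sin φ₁ cos δ + cos φ₁ sin δ cos θ = -0.197920, so φ₂ = -11.4153°.
For the longitude increment, Δλ = atan2( sin θ sin δ cos φ₁, cos δ − sin φ₁ sin φ₂ ) = atan2(-0.039420, 0.978333) = -2.3074°.
Hence λ₂ = 118.8111° + -2.3074° = 116.5037°.

longitude 116.5037°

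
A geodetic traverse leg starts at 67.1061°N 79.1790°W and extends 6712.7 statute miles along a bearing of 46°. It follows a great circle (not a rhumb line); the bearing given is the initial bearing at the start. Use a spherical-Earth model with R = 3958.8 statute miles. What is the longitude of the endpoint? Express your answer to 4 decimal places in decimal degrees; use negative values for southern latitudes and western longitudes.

longitude 54.5769°

The arc subtends δ = 6712.7/3958.8 = 1.695640 rad at the centre.
Start latitude φ₁ = 1.171222 rad; initial bearing θ = 0.802851 rad.
Applying the spherical law of cosines for sides, sin φ₂ = sin φ₁ cos δ + cos φ₁ sin δ cos θ = 0.153426, so φ₂ = 8.8255°.
Δλ = atan2( sin θ sin δ cos φ₁ , cos δ − sin φ₁ sin φ₂ ) = atan2(0.277664, -0.265860) = 2.334480 rad = 133.7559°.
λ₂ = -79.1790° + 133.7559° = 54.5769°.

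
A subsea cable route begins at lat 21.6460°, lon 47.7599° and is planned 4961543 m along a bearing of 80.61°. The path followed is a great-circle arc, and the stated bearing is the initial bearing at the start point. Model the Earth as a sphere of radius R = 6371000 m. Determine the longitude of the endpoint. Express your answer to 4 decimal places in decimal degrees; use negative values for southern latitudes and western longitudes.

Central angle δ = d/R = 0.778770 rad.
Converting: φ₁ = 0.377794 rad, θ = 1.406910 rad.
sin φ₂ = sin φ₁ cos δ + cos φ₁ sin δ cos θ = (0.368871)(0.711778) + (0.929481)(0.702404)(0.163154) = 0.369073
φ₂ = asin(0.369073) = 0.378011 rad = 21.6584°.
Δλ = atan2( sin θ sin δ cos φ₁ , cos δ − sin φ₁ sin φ₂ ) = atan2(0.644123, 0.575638) = 0.841486 rad = 48.2136°.
λ₂ = λ₁ + Δλ = 95.9735°.

longitude 95.9735°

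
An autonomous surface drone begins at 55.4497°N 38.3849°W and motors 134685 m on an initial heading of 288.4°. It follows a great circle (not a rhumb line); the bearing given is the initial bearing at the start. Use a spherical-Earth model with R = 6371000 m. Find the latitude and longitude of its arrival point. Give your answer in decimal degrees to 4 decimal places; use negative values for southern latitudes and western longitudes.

latitude 55.8151°, longitude -40.4307°

The arc subtends δ = 134685/6371000 = 0.021140 rad at the centre.
Converting: φ₁ = 0.967780 rad, θ = 5.033530 rad.
Destination latitude: φ₂ = arcsin( sin φ₁ cos δ + cos φ₁ sin δ cos θ ) = arcsin(0.827229) = 55.8151°.
Then Δλ = atan2(-0.011376, 0.318447) = -0.035707 rad, from sin θ sin δ cos φ₁ over cos δ − sin φ₁ sin φ₂.
λ₂ = -38.3849° + -2.0458° = -40.4307°.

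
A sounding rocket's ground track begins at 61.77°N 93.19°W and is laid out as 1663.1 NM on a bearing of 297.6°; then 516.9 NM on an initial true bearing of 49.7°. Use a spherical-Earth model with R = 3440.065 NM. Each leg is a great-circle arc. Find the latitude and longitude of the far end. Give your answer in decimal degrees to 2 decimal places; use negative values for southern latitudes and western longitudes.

latitude 66.58°, longitude -137.42°

Apply the spherical direct solution leg by leg, carrying full precision between legs.
Leg 1: from (61.77°, -93.19°), δ = 1663.1/3440.065 = 0.483450 rad, θ = 297.6° → φ = 61.88°, λ = -154.11°.
Leg 2: from (61.88°, -154.11°), δ = 516.9/3440.065 = 0.150259 rad, θ = 49.7° → φ = 66.58°, λ = -137.42°.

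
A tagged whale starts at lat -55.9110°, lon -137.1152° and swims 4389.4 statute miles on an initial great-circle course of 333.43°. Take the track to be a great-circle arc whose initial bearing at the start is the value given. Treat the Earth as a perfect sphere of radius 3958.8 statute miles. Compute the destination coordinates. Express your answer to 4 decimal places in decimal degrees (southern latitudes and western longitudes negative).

δ = 4389.4/3958.8 = 1.108770 rad (63.5279°).
Converting: φ₁ = -0.975831 rad, θ = 5.819451 rad.
sin φ₂ = sin φ₁ cos δ + cos φ₁ sin δ cos θ = (-0.828168)(0.445763) + (0.560480)(0.895151)(0.894389) = 0.079561
φ₂ = asin(0.079561) = 0.079645 rad = 4.5633°.
Then Δλ = atan2(-0.224412, 0.511653) = -0.413336 rad, from sin θ sin δ cos φ₁ over cos δ − sin φ₁ sin φ₂.
Hence λ₂ = -137.1152° + -23.6824° = -160.7976°.

latitude 4.5633°, longitude -160.7976°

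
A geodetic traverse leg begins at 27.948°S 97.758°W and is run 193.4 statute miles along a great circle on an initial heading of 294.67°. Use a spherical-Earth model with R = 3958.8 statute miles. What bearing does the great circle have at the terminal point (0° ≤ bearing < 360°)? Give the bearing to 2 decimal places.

final bearing 295.98°

δ = 193.4/3958.8 = 0.048853 rad (2.7991°).
Start latitude φ₁ = -0.487785 rad; initial bearing θ = 5.142962 rad.
sin φ₂ = sin φ₁ cos δ + cos φ₁ sin δ cos θ = (-0.468670)(0.998807) + (0.883373)(0.048834)(0.417391) = -0.450105
φ₂ = asin(-0.450105) = -0.466883 rad = -26.750°.
Δλ = atan2( sin θ sin δ cos φ₁ , cos δ − sin φ₁ sin φ₂ ) = atan2(-0.039201, 0.787856) = -0.049716 rad = -2.848°.
λ₂ = -97.758° + -2.848° = -100.606°.
The forward bearing on arrival equals the back-azimuth from the destination plus 180°.
Back-azimuth from P₂ (-26.75°, -100.61°) to P₁ (-27.95°, -97.76°), with Δλ' = λ₁ − λ₂ = 2.85°: atan2( sin Δλ' cos φ₁ , cos φ₂ sin φ₁ − sin φ₂ cos φ₁ cos Δλ' ) = 115.98°.
Final bearing = (115.98° + 180°) mod 360° = 295.98°.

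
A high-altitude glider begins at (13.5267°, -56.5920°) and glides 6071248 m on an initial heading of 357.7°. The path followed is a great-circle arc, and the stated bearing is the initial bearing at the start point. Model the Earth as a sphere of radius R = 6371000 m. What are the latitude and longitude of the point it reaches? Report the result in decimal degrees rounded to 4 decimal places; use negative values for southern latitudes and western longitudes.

Central angle δ = d/R = 0.952951 rad.
Start latitude φ₁ = 0.236085 rad; initial bearing θ = 6.243043 rad.
Applying the spherical law of cosines for sides, sin φ₂ = sin φ₁ cos δ + cos φ₁ sin δ cos θ = 0.927372, so φ₂ = 68.0288°.
Then Δλ = atan2(-0.031805, 0.362370) = -0.087546 rad, from sin θ sin δ cos φ₁ over cos δ − sin φ₁ sin φ₂.
λ₂ = λ₁ + Δλ = -61.6080°.

latitude 68.0288°, longitude -61.6080°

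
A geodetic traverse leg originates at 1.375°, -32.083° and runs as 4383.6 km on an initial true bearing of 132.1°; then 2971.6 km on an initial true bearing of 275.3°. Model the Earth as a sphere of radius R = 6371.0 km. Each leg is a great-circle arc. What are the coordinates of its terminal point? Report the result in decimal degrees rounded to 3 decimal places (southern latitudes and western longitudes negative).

Apply the spherical direct solution leg by leg, carrying full precision between legs.
Leg 1: from (1.375°, -32.083°), δ = 4383.6/6371 = 0.688055 rad, θ = 132.1° → φ = -24.022°, λ = -1.028°.
Leg 2: from (-24.022°, -1.028°), δ = 2971.6/6371 = 0.466426 rad, θ = 275.3° → φ = -19.006°, λ = -29.296°.

latitude -19.006°, longitude -29.296°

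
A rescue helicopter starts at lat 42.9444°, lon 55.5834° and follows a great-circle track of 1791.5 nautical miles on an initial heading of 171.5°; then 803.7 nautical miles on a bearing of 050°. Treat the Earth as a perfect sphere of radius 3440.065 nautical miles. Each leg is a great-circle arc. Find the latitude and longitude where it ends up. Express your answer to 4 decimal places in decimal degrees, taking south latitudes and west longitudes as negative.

Apply the spherical direct solution leg by leg, carrying full precision between legs.
Leg 1: from (42.9444°, 55.5834°), δ = 1791.5/3440.065 = 0.520775 rad, θ = 171.5° → φ = 13.3416°, λ = 59.9181°.
Leg 2: from (13.3416°, 59.9181°), δ = 803.7/3440.065 = 0.233629 rad, θ = 50° → φ = 21.6714°, λ = 70.9197°.

latitude 21.6714°, longitude 70.9197°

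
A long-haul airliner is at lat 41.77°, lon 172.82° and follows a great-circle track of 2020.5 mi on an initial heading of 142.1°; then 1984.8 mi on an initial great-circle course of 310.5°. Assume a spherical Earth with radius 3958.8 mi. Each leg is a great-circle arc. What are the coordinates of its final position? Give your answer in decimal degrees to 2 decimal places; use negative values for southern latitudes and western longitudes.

Apply the spherical direct solution leg by leg, carrying full precision between legs.
Leg 1: from (41.77°, 172.82°), δ = 2020.5/3958.8 = 0.510382 rad, θ = 142.1° → φ = 17.08°, λ = -168.88°.
Leg 2: from (17.08°, -168.88°), δ = 1984.8/3958.8 = 0.501364 rad, θ = 310.5° → φ = 33.78°, λ = 165.03°.

latitude 33.78°, longitude 165.03°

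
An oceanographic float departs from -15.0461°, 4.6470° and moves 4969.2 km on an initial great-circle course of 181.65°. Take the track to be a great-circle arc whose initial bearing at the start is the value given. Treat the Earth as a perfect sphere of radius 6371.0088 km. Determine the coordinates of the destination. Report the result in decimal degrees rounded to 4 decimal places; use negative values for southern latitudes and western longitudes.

δ = 4969.2/6371.0088 = 0.779971 rad (44.6890°).
Start latitude φ₁ = -0.262604 rad; initial bearing θ = 3.170391 rad.
Applying the spherical law of cosines for sides, sin φ₂ = sin φ₁ cos δ + cos φ₁ sin δ cos θ = -0.863423, so φ₂ = -59.7031°.
Δλ = atan2( sin θ sin δ cos φ₁ , cos δ − sin φ₁ sin φ₂ ) = atan2(-0.019555, 0.486793) = -0.040150 rad = -2.3004°.
Hence λ₂ = 4.6470° + -2.3004° = 2.3466°.

latitude -59.7031°, longitude 2.3466°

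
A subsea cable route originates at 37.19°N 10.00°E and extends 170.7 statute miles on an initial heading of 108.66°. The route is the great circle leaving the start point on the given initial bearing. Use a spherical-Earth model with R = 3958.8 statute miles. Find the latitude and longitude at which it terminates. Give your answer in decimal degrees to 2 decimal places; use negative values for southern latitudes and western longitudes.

δ = 170.7/3958.8 = 0.043119 rad (2.4705°).
Converting: φ₁ = 0.649088 rad, θ = 1.896475 rad.
sin φ₂ = sin φ₁ cos δ + cos φ₁ sin δ cos θ = (0.604460)(0.999071) + (0.796635)(0.043106)(-0.319952) = 0.592911
φ₂ = asin(0.592911) = 0.634669 rad = 36.36°.
Δλ = atan2( sin θ sin δ cos φ₁ , cos δ − sin φ₁ sin φ₂ ) = atan2(0.032534, 0.640679) = 0.050738 rad = 2.91°.
λ₂ = λ₁ + Δλ = 12.91°.

latitude 36.36°, longitude 12.91°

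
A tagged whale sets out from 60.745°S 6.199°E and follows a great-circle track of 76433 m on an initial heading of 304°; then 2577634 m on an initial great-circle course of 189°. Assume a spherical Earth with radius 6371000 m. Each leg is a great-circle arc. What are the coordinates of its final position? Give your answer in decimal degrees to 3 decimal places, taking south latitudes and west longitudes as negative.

latitude -82.414°, longitude -22.757°

Apply the spherical direct solution leg by leg, carrying full precision between legs.
Leg 1: from (-60.745°, 6.199°), δ = 76433/6371000 = 0.011997 rad, θ = 304° → φ = -60.356°, λ = 5.047°.
Leg 2: from (-60.356°, 5.047°), δ = 2577634/6371000 = 0.404589 rad, θ = 189° → φ = -82.414°, λ = -22.757°.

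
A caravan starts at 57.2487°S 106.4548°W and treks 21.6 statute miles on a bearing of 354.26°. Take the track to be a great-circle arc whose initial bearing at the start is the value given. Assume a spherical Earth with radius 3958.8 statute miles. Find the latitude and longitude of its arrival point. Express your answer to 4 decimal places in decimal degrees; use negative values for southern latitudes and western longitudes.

Central angle δ = d/R = 0.005456 rad.
With φ₁ = -57.2487° = -0.999178 rad and θ = 354.26° = 6.183003 rad:
Applying the spherical law of cosines for sides, sin φ₂ = sin φ₁ cos δ + cos φ₁ sin δ cos θ = -0.838077, so φ₂ = -56.9376°.
Then Δλ = atan2(-0.000295, 0.295140) = -0.001000 rad, from sin θ sin δ cos φ₁ over cos δ − sin φ₁ sin φ₂.
λ₂ = -106.4548° + -0.0573° = -106.5121°.

latitude -56.9376°, longitude -106.5121°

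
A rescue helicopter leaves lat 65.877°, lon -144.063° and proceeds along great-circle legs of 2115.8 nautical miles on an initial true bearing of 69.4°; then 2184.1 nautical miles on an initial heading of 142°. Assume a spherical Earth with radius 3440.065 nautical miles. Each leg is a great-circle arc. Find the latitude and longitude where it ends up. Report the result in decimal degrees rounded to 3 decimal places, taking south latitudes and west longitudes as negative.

Apply the spherical direct solution leg by leg, carrying full precision between legs.
Leg 1: from (65.877°, -144.063°), δ = 2115.8/3440.065 = 0.615047 rad, θ = 69.4° → φ = 55.934°, λ = -69.438°.
Leg 2: from (55.934°, -69.438°), δ = 2184.1/3440.065 = 0.634901 rad, θ = 142° → φ = 23.902°, λ = -45.898°.

latitude 23.902°, longitude -45.898°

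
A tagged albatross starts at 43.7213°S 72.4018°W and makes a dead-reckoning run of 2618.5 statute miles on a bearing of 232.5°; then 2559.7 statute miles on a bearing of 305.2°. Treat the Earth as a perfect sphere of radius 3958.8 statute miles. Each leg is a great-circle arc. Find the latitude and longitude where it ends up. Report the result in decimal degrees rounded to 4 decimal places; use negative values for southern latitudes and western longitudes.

Apply the spherical direct solution leg by leg, carrying full precision between legs.
Leg 1: from (-43.7213°, -72.4018°), δ = 2618.5/3958.8 = 0.661438 rad, θ = 232.5° → φ = -54.6506°, λ = -129.7851°.
Leg 2: from (-54.6506°, -129.7851°), δ = 2559.7/3958.8 = 0.646585 rad, θ = 305.2° → φ = -26.7486°, λ = -163.2410°.

latitude -26.7486°, longitude -163.2410°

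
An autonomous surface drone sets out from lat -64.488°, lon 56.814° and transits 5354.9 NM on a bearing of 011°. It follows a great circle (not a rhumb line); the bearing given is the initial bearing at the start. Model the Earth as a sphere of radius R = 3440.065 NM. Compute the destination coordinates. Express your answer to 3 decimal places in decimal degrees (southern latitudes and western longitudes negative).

latitude 24.202°, longitude 68.888°

Central angle δ = d/R = 1.556628 rad.
Start latitude φ₁ = -1.125528 rad; initial bearing θ = 0.191986 rad.
Destination latitude: φ₂ = arcsin( sin φ₁ cos δ + cos φ₁ sin δ cos θ ) = arcsin(0.409958) = 24.202°.
Δλ = atan2( sin θ sin δ cos φ₁ , cos δ − sin φ₁ sin φ₂ ) = atan2(0.082173, 0.384153) = 0.210732 rad = 12.074°.
Hence λ₂ = 56.814° + 12.074° = 68.888°.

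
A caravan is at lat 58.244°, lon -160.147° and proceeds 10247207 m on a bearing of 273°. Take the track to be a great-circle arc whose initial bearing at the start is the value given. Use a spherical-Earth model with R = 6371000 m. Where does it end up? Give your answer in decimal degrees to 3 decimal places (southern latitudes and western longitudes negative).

Angular distance δ = d/R = 10247207 / 6371000 = 1.608414 rad.
With φ₁ = 58.244° = 1.016550 rad and θ = 273° = 4.764749 rad:
sin φ₂ = sin φ₁ cos δ + cos φ₁ sin δ cos θ = (0.850297)(-0.037609) + (0.526303)(0.999293)(0.052336) = -0.004454
φ₂ = asin(-0.004454) = -0.004454 rad = -0.255°.
Then Δλ = atan2(-0.525210, -0.033822) = -1.635105 rad, from sin θ sin δ cos φ₁ over cos δ − sin φ₁ sin φ₂.
λ₂ = -160.147° + -93.685° = -253.832°, normalized to (−180°, 180°] → 106.168°.

latitude -0.255°, longitude 106.168°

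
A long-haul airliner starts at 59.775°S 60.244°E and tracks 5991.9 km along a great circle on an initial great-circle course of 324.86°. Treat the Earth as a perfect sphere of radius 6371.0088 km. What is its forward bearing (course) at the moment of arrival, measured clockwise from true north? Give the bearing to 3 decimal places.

Central angle δ = d/R = 0.940495 rad.
With φ₁ = -59.775° = -1.043271 rad and θ = 324.86° = 5.669877 rad:
sin φ₂ = sin φ₁ cos δ + cos φ₁ sin δ cos θ = (-0.864055)(0.589388) + (0.503397)(0.807850)(0.817748) = -0.176711
φ₂ = asin(-0.176711) = -0.177644 rad = -10.178°.
Δλ = atan2( sin θ sin δ cos φ₁ , cos δ − sin φ₁ sin φ₂ ) = atan2(-0.234069, 0.436700) = -0.492027 rad = -28.191°.
λ₂ = 60.244° + -28.191° = 32.053°.
The forward bearing on arrival equals the back-azimuth from the destination plus 180°.
Back-azimuth from P₂ (-10.178°, 32.053°) to P₁ (-59.775°, 60.244°), with Δλ' = λ₁ − λ₂ = 28.191°: atan2( sin Δλ' cos φ₁ , cos φ₂ sin φ₁ − sin φ₂ cos φ₁ cos Δλ' ) = 162.880°.
Final bearing = (162.880° + 180°) mod 360° = 342.880°.

final bearing 342.880°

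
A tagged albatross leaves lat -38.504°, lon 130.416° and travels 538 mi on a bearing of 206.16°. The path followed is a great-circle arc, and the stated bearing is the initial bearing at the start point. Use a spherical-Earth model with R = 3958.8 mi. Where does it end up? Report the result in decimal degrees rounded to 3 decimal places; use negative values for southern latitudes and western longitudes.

δ = 538/3958.8 = 0.135900 rad (7.7865°).
Converting: φ₁ = -0.672022 rad, θ = 3.598171 rad.
Destination latitude: φ₂ = arcsin( sin φ₁ cos δ + cos φ₁ sin δ cos θ ) = arcsin(-0.711992) = -45.397°.
Δλ = atan2( sin θ sin δ cos φ₁ , cos δ − sin φ₁ sin φ₂ ) = atan2(-0.046743, 0.547515) = -0.085167 rad = -4.880°.
Hence λ₂ = 130.416° + -4.880° = 125.536°.

latitude -45.397°, longitude 125.536°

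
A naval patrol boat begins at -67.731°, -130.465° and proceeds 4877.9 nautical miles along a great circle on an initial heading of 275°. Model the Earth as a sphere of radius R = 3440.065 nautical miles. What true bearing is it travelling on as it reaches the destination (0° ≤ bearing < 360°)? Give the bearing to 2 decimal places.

final bearing 337.68°

Angular distance δ = d/R = 4877.9 / 3440.065 = 1.417967 rad.
Converting: φ₁ = -1.182129 rad, θ = 4.799655 rad.
Destination latitude: φ₂ = arcsin( sin φ₁ cos δ + cos φ₁ sin δ cos θ ) = arcsin(-0.108237) = -6.214°.
Then Δλ = atan2(-0.373113, 0.052071) = -1.432135 rad, from sin θ sin δ cos φ₁ over cos δ − sin φ₁ sin φ₂.
λ₂ = -130.465° + -82.055° = -212.520°, normalized to (−180°, 180°] → 147.480°.
The forward bearing on arrival equals the back-azimuth from the destination plus 180°.
Back-azimuth from P₂ (-6.21°, 147.48°) to P₁ (-67.73°, -130.47°), with Δλ' = λ₁ − λ₂ = -277.94°: atan2( sin Δλ' cos φ₁ , cos φ₂ sin φ₁ − sin φ₂ cos φ₁ cos Δλ' ) = 157.68°.
Final bearing = (157.68° + 180°) mod 360° = 337.68°.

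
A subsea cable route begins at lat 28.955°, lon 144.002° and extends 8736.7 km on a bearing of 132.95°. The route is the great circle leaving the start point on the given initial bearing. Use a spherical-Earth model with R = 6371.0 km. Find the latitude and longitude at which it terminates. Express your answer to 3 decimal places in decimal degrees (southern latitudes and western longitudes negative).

The arc subtends δ = 8736.7/6371 = 1.371323 rad at the centre.
Start latitude φ₁ = 0.505360 rad; initial bearing θ = 2.320415 rad.
sin φ₂ = sin φ₁ cos δ + cos φ₁ sin δ cos θ = (0.484123)(0.198153) + (0.875000)(0.980171)(-0.681360) = -0.488438
φ₂ = asin(-0.488438) = -0.510299 rad = -29.238°.
Then Δλ = atan2(0.627756, 0.434617) = 0.965234 rad, from sin θ sin δ cos φ₁ over cos δ − sin φ₁ sin φ₂.
λ₂ = 144.002° + 55.304° = 199.306°, normalized to (−180°, 180°] → -160.694°.

latitude -29.238°, longitude -160.694°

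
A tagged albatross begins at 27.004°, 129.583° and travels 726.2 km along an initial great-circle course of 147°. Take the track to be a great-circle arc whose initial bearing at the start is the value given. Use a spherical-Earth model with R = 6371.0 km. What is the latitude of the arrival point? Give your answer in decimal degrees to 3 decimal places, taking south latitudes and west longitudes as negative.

latitude 21.476°

The arc subtends δ = 726.2/6371 = 0.113985 rad at the centre.
Converting: φ₁ = 0.471309 rad, θ = 2.565634 rad.
Applying the spherical law of cosines for sides, sin φ₂ = sin φ₁ cos δ + cos φ₁ sin δ cos θ = 0.366117, so φ₂ = 21.476°.
For the longitude increment, Δλ = atan2( sin θ sin δ cos φ₁, cos δ − sin φ₁ sin φ₂ ) = atan2(0.055193, 0.827274) = 3.817°.
Hence λ₂ = 129.583° + 3.817° = 133.400°.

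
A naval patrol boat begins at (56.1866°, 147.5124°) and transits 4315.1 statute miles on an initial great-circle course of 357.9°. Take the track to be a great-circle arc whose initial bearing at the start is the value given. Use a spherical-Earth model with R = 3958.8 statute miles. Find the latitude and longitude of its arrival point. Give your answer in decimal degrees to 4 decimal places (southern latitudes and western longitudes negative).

Central angle δ = d/R = 1.090002 rad.
Start latitude φ₁ = 0.980641 rad; initial bearing θ = 6.246533 rad.
sin φ₂ = sin φ₁ cos δ + cos φ₁ sin δ cos θ = (0.830854)(0.462484) + (0.556490)(0.886628)(0.999328) = 0.877325
φ₂ = asin(0.877325) = 1.070259 rad = 61.3213°.
For the longitude increment, Δλ = atan2( sin θ sin δ cos φ₁, cos δ − sin φ₁ sin φ₂ ) = atan2(-0.018080, -0.266445) = -176.1181°.
λ₂ = λ₁ + Δλ = -28.6057°.

latitude 61.3213°, longitude -28.6057°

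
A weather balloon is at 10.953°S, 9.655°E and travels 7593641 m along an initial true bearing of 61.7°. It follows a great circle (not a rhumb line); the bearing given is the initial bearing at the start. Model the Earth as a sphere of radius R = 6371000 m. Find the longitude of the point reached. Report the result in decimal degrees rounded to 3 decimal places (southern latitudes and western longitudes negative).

The arc subtends δ = 7593641/6371000 = 1.191907 rad at the centre.
With φ₁ = -10.953° = -0.191166 rad and θ = 61.7° = 1.076868 rad:
sin φ₂ = sin φ₁ cos δ + cos φ₁ sin δ cos θ = (-0.190004)(0.369889) + (0.981783)(0.929076)(0.474088) = 0.362160
φ₂ = asin(0.362160) = 0.370584 rad = 21.233°.
For the longitude increment, Δλ = atan2( sin θ sin δ cos φ₁, cos δ − sin φ₁ sin φ₂ ) = atan2(0.803129, 0.438700) = 61.355°.
λ₂ = λ₁ + Δλ = 71.010°.

longitude 71.010°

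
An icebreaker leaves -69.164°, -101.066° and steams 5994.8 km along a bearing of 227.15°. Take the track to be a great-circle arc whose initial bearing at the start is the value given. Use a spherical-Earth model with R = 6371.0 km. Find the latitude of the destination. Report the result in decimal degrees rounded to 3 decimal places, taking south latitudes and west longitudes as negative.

latitude -48.244°

Angular distance δ = d/R = 5994.8 / 6371 = 0.940951 rad.
Start latitude φ₁ = -1.207140 rad; initial bearing θ = 3.964515 rad.
Destination latitude: φ₂ = arcsin( sin φ₁ cos δ + cos φ₁ sin δ cos θ ) = arcsin(-0.745984) = -48.244°.
Then Δλ = atan2(-0.210735, -0.108179) = -2.045059 rad, from sin θ sin δ cos φ₁ over cos δ − sin φ₁ sin φ₂.
λ₂ = -101.066° + -117.173° = -218.239°, normalized to (−180°, 180°] → 141.761°.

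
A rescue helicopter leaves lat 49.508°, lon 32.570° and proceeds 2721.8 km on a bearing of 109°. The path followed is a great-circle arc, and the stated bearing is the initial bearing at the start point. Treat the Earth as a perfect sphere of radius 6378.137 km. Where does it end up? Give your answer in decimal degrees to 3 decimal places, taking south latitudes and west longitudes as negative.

latitude 37.214°, longitude 62.004°

δ = 2721.8/6378.137 = 0.426739 rad (24.4503°).
With φ₁ = 49.508° = 0.864078 rad and θ = 109° = 1.902409 rad:
Destination latitude: φ₂ = arcsin( sin φ₁ cos δ + cos φ₁ sin δ cos θ ) = arcsin(0.604794) = 37.214°.
Then Δλ = atan2(0.254123, 0.450376) = 0.513714 rad, from sin θ sin δ cos φ₁ over cos δ − sin φ₁ sin φ₂.
λ₂ = λ₁ + Δλ = 62.004°.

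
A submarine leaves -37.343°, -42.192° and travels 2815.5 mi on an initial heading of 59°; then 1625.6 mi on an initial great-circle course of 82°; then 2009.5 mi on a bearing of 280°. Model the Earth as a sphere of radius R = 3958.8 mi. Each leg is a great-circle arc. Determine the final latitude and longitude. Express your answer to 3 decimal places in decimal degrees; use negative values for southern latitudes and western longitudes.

Apply the spherical direct solution leg by leg, carrying full precision between legs.
Leg 1: from (-37.343°, -42.192°), δ = 2815.5/3958.8 = 0.711200 rad, θ = 59° → φ = -11.085°, λ = -7.432°.
Leg 2: from (-11.085°, -7.432°), δ = 1625.6/3958.8 = 0.410629 rad, θ = 82° → φ = -6.994°, λ = 16.038°.
Leg 3: from (-6.994°, 16.038°), δ = 2009.5/3958.8 = 0.507603 rad, θ = 280° → φ = -1.297°, λ = -12.570°.

latitude -1.297°, longitude -12.570°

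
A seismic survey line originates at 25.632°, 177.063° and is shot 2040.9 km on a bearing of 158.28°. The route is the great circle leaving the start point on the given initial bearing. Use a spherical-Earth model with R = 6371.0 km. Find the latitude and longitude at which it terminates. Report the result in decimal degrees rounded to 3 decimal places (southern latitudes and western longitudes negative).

latitude 8.444°, longitude -176.171°

δ = 2040.9/6371 = 0.320342 rad (18.3543°).
Converting: φ₁ = 0.447363 rad, θ = 2.762507 rad.
sin φ₂ = sin φ₁ cos δ + cos φ₁ sin δ cos θ = (0.432589)(0.949128) + (0.901591)(0.314891)(-0.929003) = 0.146835
φ₂ = asin(0.146835) = 0.147368 rad = 8.444°.
For the longitude increment, Δλ = atan2( sin θ sin δ cos φ₁, cos δ − sin φ₁ sin φ₂ ) = atan2(0.105064, 0.885608) = 6.766°.
λ₂ = 177.063° + 6.766° = 183.829°, normalized to (−180°, 180°] → -176.171°.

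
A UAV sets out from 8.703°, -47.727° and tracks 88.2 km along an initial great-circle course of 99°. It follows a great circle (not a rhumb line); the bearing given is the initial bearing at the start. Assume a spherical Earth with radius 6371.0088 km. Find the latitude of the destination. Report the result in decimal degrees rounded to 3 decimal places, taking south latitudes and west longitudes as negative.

Angular distance δ = d/R = 88.2 / 6371.0088 = 0.013844 rad.
Converting: φ₁ = 0.151896 rad, θ = 1.727876 rad.
sin φ₂ = sin φ₁ cos δ + cos φ₁ sin δ cos θ = (0.151313)(0.999904) + (0.988486)(0.013844)(-0.156434) = 0.149157
φ₂ = asin(0.149157) = 0.149716 rad = 8.578°.
For the longitude increment, Δλ = atan2( sin θ sin δ cos φ₁, cos δ − sin φ₁ sin φ₂ ) = atan2(0.013516, 0.977335) = 0.792°.
λ₂ = -47.727° + 0.792° = -46.935°.

latitude 8.578°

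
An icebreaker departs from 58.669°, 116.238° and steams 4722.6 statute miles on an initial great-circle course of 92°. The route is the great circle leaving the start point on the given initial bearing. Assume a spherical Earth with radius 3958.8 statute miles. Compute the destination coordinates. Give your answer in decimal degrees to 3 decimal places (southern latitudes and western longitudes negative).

Central angle δ = d/R = 1.192937 rad.
Start latitude φ₁ = 1.023967 rad; initial bearing θ = 1.605703 rad.
Applying the spherical law of cosines for sides, sin φ₂ = sin φ₁ cos δ + cos φ₁ sin δ cos θ = 0.298266, so φ₂ = 17.353°.
Then Δλ = atan2(0.483006, 0.114159) = 1.338704 rad, from sin θ sin δ cos φ₁ over cos δ − sin φ₁ sin φ₂.
λ₂ = 116.238° + 76.702° = 192.940°, normalized to (−180°, 180°] → -167.060°.

latitude 17.353°, longitude -167.060°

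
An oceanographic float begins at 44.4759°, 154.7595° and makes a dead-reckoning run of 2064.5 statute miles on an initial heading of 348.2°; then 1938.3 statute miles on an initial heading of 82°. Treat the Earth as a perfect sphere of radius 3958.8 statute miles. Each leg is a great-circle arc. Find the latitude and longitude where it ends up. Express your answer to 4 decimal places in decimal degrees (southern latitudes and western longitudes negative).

Apply the spherical direct solution leg by leg, carrying full precision between legs.
Leg 1: from (44.4759°, 154.7595°), δ = 2064.5/3958.8 = 0.521496 rad, θ = 348.2° → φ = 72.8316°, λ = 134.5699°.
Leg 2: from (72.8316°, 134.5699°), δ = 1938.3/3958.8 = 0.489618 rad, θ = 82° → φ = 59.5995°, λ = -158.4597°.

latitude 59.5995°, longitude -158.4597°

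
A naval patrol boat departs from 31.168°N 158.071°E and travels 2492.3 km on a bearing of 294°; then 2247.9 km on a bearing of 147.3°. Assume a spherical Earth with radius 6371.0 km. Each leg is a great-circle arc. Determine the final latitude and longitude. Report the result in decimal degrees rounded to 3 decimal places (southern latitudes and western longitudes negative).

latitude 20.080°, longitude 143.427°

Apply the spherical direct solution leg by leg, carrying full precision between legs.
Leg 1: from (31.168°, 158.071°), δ = 2492.3/6371 = 0.391194 rad, θ = 294° → φ = 37.673°, λ = 131.962°.
Leg 2: from (37.673°, 131.962°), δ = 2247.9/6371 = 0.352833 rad, θ = 147.3° → φ = 20.080°, λ = 143.427°.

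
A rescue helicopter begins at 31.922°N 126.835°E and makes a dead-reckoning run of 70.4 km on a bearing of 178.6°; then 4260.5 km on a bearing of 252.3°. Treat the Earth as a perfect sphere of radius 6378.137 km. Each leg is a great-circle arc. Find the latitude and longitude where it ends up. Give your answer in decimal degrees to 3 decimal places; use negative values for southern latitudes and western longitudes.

latitude 14.289°, longitude 89.342°

Apply the spherical direct solution leg by leg, carrying full precision between legs.
Leg 1: from (31.922°, 126.835°), δ = 70.4/6378.137 = 0.011038 rad, θ = 178.6° → φ = 31.290°, λ = 126.853°.
Leg 2: from (31.290°, 126.853°), δ = 4260.5/6378.137 = 0.667985 rad, θ = 252.3° → φ = 14.289°, λ = 89.342°.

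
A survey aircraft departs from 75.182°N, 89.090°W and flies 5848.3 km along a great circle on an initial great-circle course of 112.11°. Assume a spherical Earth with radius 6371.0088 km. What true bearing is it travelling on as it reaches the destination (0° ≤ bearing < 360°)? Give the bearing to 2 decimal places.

Angular distance δ = d/R = 5848.3 / 6371.0088 = 0.917955 rad.
Converting: φ₁ = 1.312173 rad, θ = 1.956689 rad.
Applying the spherical law of cosines for sides, sin φ₂ = sin φ₁ cos δ + cos φ₁ sin δ cos θ = 0.510778, so φ₂ = 30.716°.
Δλ = atan2( sin θ sin δ cos φ₁ , cos δ − sin φ₁ sin φ₂ ) = atan2(0.188218, 0.113654) = 1.027555 rad = 58.875°.
Hence λ₂ = -89.090° + 58.875° = -30.215°.
The forward bearing on arrival equals the back-azimuth from the destination plus 180°.
Back-azimuth from P₂ (30.72°, -30.22°) to P₁ (75.18°, -89.09°), with Δλ' = λ₁ − λ₂ = -58.87°: atan2( sin Δλ' cos φ₁ , cos φ₂ sin φ₁ − sin φ₂ cos φ₁ cos Δλ' ) = 344.00°.
Final bearing = (344.00° + 180°) mod 360° = 164.00°.

final bearing 164.00°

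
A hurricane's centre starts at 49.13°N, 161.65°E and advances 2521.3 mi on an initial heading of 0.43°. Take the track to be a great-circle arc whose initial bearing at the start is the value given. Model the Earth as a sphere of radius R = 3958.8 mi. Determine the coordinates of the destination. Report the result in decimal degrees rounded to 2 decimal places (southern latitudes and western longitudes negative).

δ = 2521.3/3958.8 = 0.636885 rad (36.4908°).
With φ₁ = 49.13° = 0.857480 rad and θ = 0.43° = 0.007505 rad:
sin φ₂ = sin φ₁ cos δ + cos φ₁ sin δ cos θ = (0.756196)(0.803952) + (0.654345)(0.594694)(0.999972) = 0.997070
φ₂ = asin(0.997070) = 1.494222 rad = 85.61°.
Δλ = atan2( sin θ sin δ cos φ₁ , cos δ − sin φ₁ sin φ₂ ) = atan2(0.002920, 0.049972) = 0.058374 rad = 3.34°.
λ₂ = λ₁ + Δλ = 164.99°.

latitude 85.61°, longitude 164.99°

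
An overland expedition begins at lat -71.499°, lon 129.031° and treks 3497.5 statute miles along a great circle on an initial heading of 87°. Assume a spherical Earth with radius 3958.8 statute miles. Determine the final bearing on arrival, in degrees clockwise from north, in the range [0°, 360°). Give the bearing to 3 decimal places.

δ = 3497.5/3958.8 = 0.883475 rad (50.6194°).
Start latitude φ₁ = -1.247893 rad; initial bearing θ = 1.518436 rad.
Applying the spherical law of cosines for sides, sin φ₂ = sin φ₁ cos δ + cos φ₁ sin δ cos θ = -0.588842, so φ₂ = -36.075°.
For the longitude increment, Δλ = atan2( sin θ sin δ cos φ₁, cos δ − sin φ₁ sin φ₂ ) = atan2(0.244937, 0.076060) = 72.749°.
λ₂ = 129.031° + 72.749° = 201.780°, normalized to (−180°, 180°] → -158.220°.
The forward bearing on arrival equals the back-azimuth from the destination plus 180°.
Back-azimuth from P₂ (-36.075°, -158.220°) to P₁ (-71.499°, 129.031°), with Δλ' = λ₁ − λ₂ = 287.251°: atan2( sin Δλ' cos φ₁ , cos φ₂ sin φ₁ − sin φ₂ cos φ₁ cos Δλ' ) = 203.083°.
Final bearing = (203.083° + 180°) mod 360° = 23.083°.

final bearing 23.083°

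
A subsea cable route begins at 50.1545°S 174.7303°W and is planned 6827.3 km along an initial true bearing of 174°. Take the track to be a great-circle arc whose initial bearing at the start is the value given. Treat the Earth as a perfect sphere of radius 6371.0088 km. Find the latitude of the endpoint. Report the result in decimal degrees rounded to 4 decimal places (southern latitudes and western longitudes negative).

δ = 6827.3/6371.0088 = 1.071620 rad (61.3993°).
Start latitude φ₁ = -0.875361 rad; initial bearing θ = 3.036873 rad.
sin φ₂ = sin φ₁ cos δ + cos φ₁ sin δ cos θ = (-0.767775)(0.478703) + (0.640720)(0.877977)(-0.994522) = -0.926991
φ₂ = asin(-0.926991) = -1.186310 rad = -67.9706°.
Δλ = atan2( sin θ sin δ cos φ₁ , cos δ − sin φ₁ sin φ₂ ) = atan2(0.058801, -0.233018) = 2.894407 rad = 165.8373°.
λ₂ = -174.7303° + 165.8373° = -8.8930°.

latitude -67.9706°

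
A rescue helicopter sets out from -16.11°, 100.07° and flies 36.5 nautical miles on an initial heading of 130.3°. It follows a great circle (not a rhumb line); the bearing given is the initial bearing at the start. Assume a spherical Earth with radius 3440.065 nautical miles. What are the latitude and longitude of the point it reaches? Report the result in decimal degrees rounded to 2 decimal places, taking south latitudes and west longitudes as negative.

latitude -16.50°, longitude 100.55°

Angular distance δ = d/R = 36.5 / 3440.065 = 0.010610 rad.
Start latitude φ₁ = -0.281173 rad; initial bearing θ = 2.274164 rad.
Destination latitude: φ₂ = arcsin( sin φ₁ cos δ + cos φ₁ sin δ cos θ ) = arcsin(-0.284060) = -16.50°.
Δλ = atan2( sin θ sin δ cos φ₁ , cos δ − sin φ₁ sin φ₂ ) = atan2(0.007774, 0.921122) = 0.008440 rad = 0.48°.
λ₂ = 100.07° + 0.48° = 100.55°.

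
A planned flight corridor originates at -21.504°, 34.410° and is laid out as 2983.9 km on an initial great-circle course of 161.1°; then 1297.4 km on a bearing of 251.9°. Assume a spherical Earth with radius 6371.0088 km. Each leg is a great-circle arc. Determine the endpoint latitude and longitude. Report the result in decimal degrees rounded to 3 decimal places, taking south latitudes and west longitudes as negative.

Apply the spherical direct solution leg by leg, carrying full precision between legs.
Leg 1: from (-21.504°, 34.410°), δ = 2983.9/6371.0088 = 0.468356 rad, θ = 161.1° → φ = -46.423°, λ = 46.657°.
Leg 2: from (-46.423°, 46.657°), δ = 1297.4/6371.0088 = 0.203641 rad, θ = 251.9° → φ = -48.832°, λ = 29.678°.

latitude -48.832°, longitude 29.678°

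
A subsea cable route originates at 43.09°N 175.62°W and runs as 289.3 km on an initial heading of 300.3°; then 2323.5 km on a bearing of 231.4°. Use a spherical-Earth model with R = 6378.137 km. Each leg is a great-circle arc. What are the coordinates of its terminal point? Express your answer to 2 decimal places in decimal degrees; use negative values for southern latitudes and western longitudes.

Apply the spherical direct solution leg by leg, carrying full precision between legs.
Leg 1: from (43.09°, -175.62°), δ = 289.3/6378.137 = 0.045358 rad, θ = 300.3° → φ = 44.36°, λ = -178.76°.
Leg 2: from (44.36°, -178.76°), δ = 2323.5/6378.137 = 0.364291 rad, θ = 231.4° → φ = 29.63°, λ = 162.56°.

latitude 29.63°, longitude 162.56°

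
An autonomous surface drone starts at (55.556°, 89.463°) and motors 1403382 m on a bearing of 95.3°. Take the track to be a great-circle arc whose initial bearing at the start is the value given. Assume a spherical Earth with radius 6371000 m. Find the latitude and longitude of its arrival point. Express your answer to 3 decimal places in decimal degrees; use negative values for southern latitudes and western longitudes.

latitude 52.498°, longitude 110.402°

Central angle δ = d/R = 0.220277 rad.
With φ₁ = 55.556° = 0.969635 rad and θ = 95.3° = 1.663299 rad:
Applying the spherical law of cosines for sides, sin φ₂ = sin φ₁ cos δ + cos φ₁ sin δ cos θ = 0.793337, so φ₂ = 52.498°.
Then Δλ = atan2(0.123055, 0.321588) = 0.365459 rad, from sin θ sin δ cos φ₁ over cos δ − sin φ₁ sin φ₂.
λ₂ = 89.463° + 20.939° = 110.402°.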